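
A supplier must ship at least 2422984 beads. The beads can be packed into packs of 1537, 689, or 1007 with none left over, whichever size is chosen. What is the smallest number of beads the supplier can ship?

The number of beads must be a common multiple of 1537, 689, and 1007, so a multiple of their LCM.
1537 = 29 × 53
689 = 13 × 53
1007 = 19 × 53
LCM(1537, 689, 1007) = 13 × 19 × 29 × 53 = 379639.
Smallest multiple of 379639 that is ≥ 2422984: ⌈2422984/379639⌉ × 379639 = 7 × 379639 = 2657473.

2657473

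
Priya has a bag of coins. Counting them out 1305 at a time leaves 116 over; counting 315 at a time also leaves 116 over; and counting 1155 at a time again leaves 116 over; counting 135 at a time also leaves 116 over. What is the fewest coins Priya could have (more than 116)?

N − 116 must be a common multiple of 1305, 315, 1155, and 135.
1305 = 3^2 × 5 × 29
315 = 3^2 × 5 × 7
1155 = 3 × 5 × 7 × 11
135 = 3^3 × 5
LCM(1305, 315, 1155, 135) = 3^3 × 5 × 7 × 11 × 29 = 301455.
Smallest N > 116 is LCM + 116 = 301455 + 116 = 301571.

301571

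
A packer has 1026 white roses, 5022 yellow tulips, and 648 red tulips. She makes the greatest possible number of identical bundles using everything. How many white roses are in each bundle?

Number of bundles = gcd(1026, 5022, 648).
1026 = 2 × 3^3 × 19
5022 = 2 × 3^4 × 31
648 = 2^3 × 3^4
gcd(1026, 5022, 648) = 2 × 3^3 = 54.
white roses per bundle = 1026 / 54 = 19.

19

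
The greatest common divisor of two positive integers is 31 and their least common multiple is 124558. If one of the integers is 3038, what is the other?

For two integers, gcd × lcm = product, so the other is (31 × 124558) / 3038 = 3861298 / 3038 = 1271.

1271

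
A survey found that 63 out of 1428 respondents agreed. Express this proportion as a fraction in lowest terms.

3/68

63 = 3^2 × 7
1428 = 2^2 × 3 × 7 × 17
gcd(63, 1428) = 3 × 7 = 21.
Divide numerator and denominator by 21: 63/1428 = 3/68.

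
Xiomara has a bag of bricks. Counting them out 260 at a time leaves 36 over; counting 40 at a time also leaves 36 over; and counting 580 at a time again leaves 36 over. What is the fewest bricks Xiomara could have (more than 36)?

N − 36 must be a common multiple of 260, 40, and 580.
260 = 2^2 × 5 × 13
40 = 2^3 × 5
580 = 2^2 × 5 × 29
LCM(260, 40, 580) = 2^3 × 5 × 13 × 29 = 15080.
Smallest N > 36 is LCM + 36 = 15080 + 36 = 15116.

15116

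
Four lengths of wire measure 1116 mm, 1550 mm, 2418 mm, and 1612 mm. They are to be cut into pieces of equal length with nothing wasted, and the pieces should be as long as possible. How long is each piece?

The greatest length dividing all of 1116, 1550, 2418, and 1612 is their gcd.
1116 = 2^2 × 3^2 × 31
1550 = 2 × 5^2 × 31
2418 = 2 × 3 × 13 × 31
1612 = 2^2 × 13 × 31
gcd(1116, 1550, 2418, 1612) = 2 × 31 = 62.

62 mm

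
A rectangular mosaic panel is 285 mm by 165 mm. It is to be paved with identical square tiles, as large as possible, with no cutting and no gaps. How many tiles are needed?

209

Tile side = gcd(285, 165).
285 = 3 × 5 × 19
165 = 3 × 5 × 11
gcd(285, 165) = 3 × 5 = 15.
Tiles: (285/15) × (165/15) = 19 × 11 = 209.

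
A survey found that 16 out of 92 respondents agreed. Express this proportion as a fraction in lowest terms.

4/23

16 = 2^4
92 = 2^2 × 23
gcd(16, 92) = 2^2 = 4.
Divide numerator and denominator by 4: 16/92 = 4/23.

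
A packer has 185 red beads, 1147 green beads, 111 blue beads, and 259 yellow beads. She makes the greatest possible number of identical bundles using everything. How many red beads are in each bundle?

5

Number of bundles = gcd(185, 1147, 111, 259).
185 = 5 × 37
1147 = 31 × 37
111 = 3 × 37
259 = 7 × 37
gcd(185, 1147, 111, 259) = 37.
red beads per bundle = 185 / 37 = 5.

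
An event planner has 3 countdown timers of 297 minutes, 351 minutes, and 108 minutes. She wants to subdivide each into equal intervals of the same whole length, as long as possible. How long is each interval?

The interval must divide each timer length; the longest such is the gcd.
297 = 3^3 × 11
351 = 3^3 × 13
108 = 2^2 × 3^3
gcd(297, 351, 108) = 3^3 = 27.

27 minutes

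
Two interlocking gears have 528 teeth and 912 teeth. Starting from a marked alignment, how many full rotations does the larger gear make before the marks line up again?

11 rotations

They are all back at their starting positions together after one LCM of the periods.
528 = 2^4 × 3 × 11
912 = 2^4 × 3 × 19
LCM(528, 912) = 2^4 × 3 × 11 × 19 = 10032.
Rotations for period 912: 10032 / 912 = 11.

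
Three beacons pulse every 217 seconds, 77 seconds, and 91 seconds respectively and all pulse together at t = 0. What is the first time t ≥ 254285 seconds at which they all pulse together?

279279 seconds

Joint pulses occur at multiples of LCM(217, 77, 91).
217 = 7 × 31
77 = 7 × 11
91 = 7 × 13
LCM(217, 77, 91) = 7 × 11 × 13 × 31 = 31031.
Smallest multiple of 31031 that is ≥ 254285: ⌈254285/31031⌉ × 31031 = 9 × 31031 = 279279.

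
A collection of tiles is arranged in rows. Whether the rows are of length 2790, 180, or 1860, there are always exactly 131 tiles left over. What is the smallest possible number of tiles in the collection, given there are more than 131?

N − 131 must be a common multiple of 2790, 180, and 1860.
2790 = 2 × 3^2 × 5 × 31
180 = 2^2 × 3^2 × 5
1860 = 2^2 × 3 × 5 × 31
LCM(2790, 180, 1860) = 2^2 × 3^2 × 5 × 31 = 5580.
Smallest N > 131 is LCM + 131 = 5580 + 131 = 5711.

5711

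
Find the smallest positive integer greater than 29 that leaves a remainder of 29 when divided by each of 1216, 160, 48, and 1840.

419549

N − 29 must be a common multiple of 1216, 160, 48, and 1840.
1216 = 2^6 × 19
160 = 2^5 × 5
48 = 2^4 × 3
1840 = 2^4 × 5 × 23
LCM(1216, 160, 48, 1840) = 2^6 × 3 × 5 × 19 × 23 = 419520.
Smallest N > 29 is LCM + 29 = 419520 + 29 = 419549.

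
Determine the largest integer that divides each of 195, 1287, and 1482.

195 = 3 × 5 × 13
1287 = 3^2 × 11 × 13
1482 = 2 × 3 × 13 × 19
gcd(195, 1287, 1482) = 3 × 13 = 39.

39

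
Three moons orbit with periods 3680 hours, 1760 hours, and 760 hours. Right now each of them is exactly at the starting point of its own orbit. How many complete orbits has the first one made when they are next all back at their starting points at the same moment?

The first common completion time is the LCM of the periods.
3680 = 2^5 × 5 × 23
1760 = 2^5 × 5 × 11
760 = 2^3 × 5 × 19
LCM(3680, 1760, 760) = 2^5 × 5 × 11 × 19 × 23 = 769120.
Orbits for period 3680: 769120 / 3680 = 209.

209 orbits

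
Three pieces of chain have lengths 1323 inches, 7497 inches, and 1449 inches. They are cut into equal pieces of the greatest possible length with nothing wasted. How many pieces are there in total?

Piece length = gcd(1323, 7497, 1449).
1323 = 3^3 × 7^2
7497 = 3^2 × 7^2 × 17
1449 = 3^2 × 7 × 23
gcd(1323, 7497, 1449) = 3^2 × 7 = 63.
Total pieces = 1323/63 + 7497/63 + 1449/63 = 21 + 119 + 23 = 163.

163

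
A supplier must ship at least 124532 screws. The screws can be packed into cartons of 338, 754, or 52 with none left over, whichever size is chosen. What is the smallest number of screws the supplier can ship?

The number of screws must be a common multiple of 338, 754, and 52, so a multiple of their LCM.
338 = 2 × 13^2
754 = 2 × 13 × 29
52 = 2^2 × 13
LCM(338, 754, 52) = 2^2 × 13^2 × 29 = 19604.
Smallest multiple of 19604 that is ≥ 124532: ⌈124532/19604⌉ × 19604 = 7 × 19604 = 137228.

137228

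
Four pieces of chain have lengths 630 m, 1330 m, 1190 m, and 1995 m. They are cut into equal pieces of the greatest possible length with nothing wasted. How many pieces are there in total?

Piece length = gcd(630, 1330, 1190, 1995).
630 = 2 × 3^2 × 5 × 7
1330 = 2 × 5 × 7 × 19
1190 = 2 × 5 × 7 × 17
1995 = 3 × 5 × 7 × 19
gcd(630, 1330, 1190, 1995) = 5 × 7 = 35.
Total pieces = 630/35 + 1330/35 + 1190/35 + 1995/35 = 18 + 38 + 34 + 57 = 147.

147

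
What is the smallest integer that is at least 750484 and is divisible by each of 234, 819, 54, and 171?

The integer must be a common multiple of 234, 819, 54, and 171, so a multiple of their LCM.
234 = 2 × 3^2 × 13
819 = 3^2 × 7 × 13
54 = 2 × 3^3
171 = 3^2 × 19
LCM(234, 819, 54, 171) = 2 × 3^3 × 7 × 13 × 19 = 93366.
Smallest multiple of 93366 that is ≥ 750484: ⌈750484/93366⌉ × 93366 = 9 × 93366 = 840294.

840294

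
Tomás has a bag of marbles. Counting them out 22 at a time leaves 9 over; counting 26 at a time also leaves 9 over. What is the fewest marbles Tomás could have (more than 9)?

295

N − 9 must be a common multiple of 22 and 26.
22 = 2 × 11
26 = 2 × 13
LCM(22, 26) = 2 × 11 × 13 = 286.
Smallest N > 9 is LCM + 9 = 286 + 9 = 295.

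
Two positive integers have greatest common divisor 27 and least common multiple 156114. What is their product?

4215078

For any two positive integers, gcd × lcm = product = 27 × 156114 = 4215078.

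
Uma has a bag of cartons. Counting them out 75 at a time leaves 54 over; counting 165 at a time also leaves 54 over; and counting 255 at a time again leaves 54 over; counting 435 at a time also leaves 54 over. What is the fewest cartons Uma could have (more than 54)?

N − 54 must be a common multiple of 75, 165, 255, and 435.
75 = 3 × 5^2
165 = 3 × 5 × 11
255 = 3 × 5 × 17
435 = 3 × 5 × 29
LCM(75, 165, 255, 435) = 3 × 5^2 × 11 × 17 × 29 = 406725.
Smallest N > 54 is LCM + 54 = 406725 + 54 = 406779.

406779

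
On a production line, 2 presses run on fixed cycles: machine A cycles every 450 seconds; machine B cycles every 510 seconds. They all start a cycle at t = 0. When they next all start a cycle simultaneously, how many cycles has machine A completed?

17 cycles

The first common completion time is the LCM of the periods.
450 = 2 × 3^2 × 5^2
510 = 2 × 3 × 5 × 17
LCM(450, 510) = 2 × 3^2 × 5^2 × 17 = 7650.
Cycles for period 450: 7650 / 450 = 17.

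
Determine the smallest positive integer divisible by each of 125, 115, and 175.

20125

125 = 5^3
115 = 5 × 23
175 = 5^2 × 7
LCM(125, 115, 175) = 5^3 × 7 × 23 = 20125.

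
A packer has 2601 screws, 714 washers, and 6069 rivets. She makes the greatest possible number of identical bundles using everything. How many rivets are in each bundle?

119

Number of bundles = gcd(2601, 714, 6069).
2601 = 3^2 × 17^2
714 = 2 × 3 × 7 × 17
6069 = 3 × 7 × 17^2
gcd(2601, 714, 6069) = 3 × 17 = 51.
rivets per bundle = 6069 / 51 = 119.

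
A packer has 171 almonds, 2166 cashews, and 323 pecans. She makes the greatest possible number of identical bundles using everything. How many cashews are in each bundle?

Number of bundles = gcd(171, 2166, 323).
171 = 3^2 × 19
2166 = 2 × 3 × 19^2
323 = 17 × 19
gcd(171, 2166, 323) = 19.
cashews per bundle = 2166 / 19 = 114.

114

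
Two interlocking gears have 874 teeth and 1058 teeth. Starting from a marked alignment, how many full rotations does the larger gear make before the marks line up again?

19 rotations

The first common completion time is the LCM of the periods.
874 = 2 × 19 × 23
1058 = 2 × 23^2
LCM(874, 1058) = 2 × 19 × 23^2 = 20102.
Rotations for period 1058: 20102 / 1058 = 19.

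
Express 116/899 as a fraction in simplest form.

116 = 2^2 × 29
899 = 29 × 31
gcd(116, 899) = 29.
Divide numerator and denominator by 29: 116/899 = 4/31.

4/31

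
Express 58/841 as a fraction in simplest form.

2/29

58 = 2 × 29
841 = 29^2
gcd(58, 841) = 29.
Divide numerator and denominator by 29: 58/841 = 2/29.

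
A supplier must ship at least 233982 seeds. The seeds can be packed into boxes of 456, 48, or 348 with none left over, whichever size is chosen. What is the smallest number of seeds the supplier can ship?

238032

The number of seeds must be a common multiple of 456, 48, and 348, so a multiple of their LCM.
456 = 2^3 × 3 × 19
48 = 2^4 × 3
348 = 2^2 × 3 × 29
LCM(456, 48, 348) = 2^4 × 3 × 19 × 29 = 26448.
Smallest multiple of 26448 that is ≥ 233982: ⌈233982/26448⌉ × 26448 = 9 × 26448 = 238032.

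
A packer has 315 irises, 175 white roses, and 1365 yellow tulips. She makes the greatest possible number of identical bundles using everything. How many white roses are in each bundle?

Number of bundles = gcd(315, 175, 1365).
315 = 3^2 × 5 × 7
175 = 5^2 × 7
1365 = 3 × 5 × 7 × 13
gcd(315, 175, 1365) = 5 × 7 = 35.
white roses per bundle = 175 / 35 = 5.

5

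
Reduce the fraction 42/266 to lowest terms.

3/19

42 = 2 × 3 × 7
266 = 2 × 7 × 19
gcd(42, 266) = 2 × 7 = 14.
Divide numerator and denominator by 14: 42/266 = 3/19.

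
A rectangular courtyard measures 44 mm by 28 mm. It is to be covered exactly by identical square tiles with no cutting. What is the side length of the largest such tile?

4 mm

The tile side must divide both 44 and 28, so the largest is their gcd.
44 = 2^2 × 11
28 = 2^2 × 7
gcd(44, 28) = 2^2 = 4.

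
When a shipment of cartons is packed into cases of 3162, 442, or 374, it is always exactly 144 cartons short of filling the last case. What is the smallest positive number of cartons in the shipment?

452022

Being 144 short of a full case of size k means N ≡ −144 (mod k), i.e. N + 144 is a multiple of each size.
3162 = 2 × 3 × 17 × 31
442 = 2 × 13 × 17
374 = 2 × 11 × 17
LCM(3162, 442, 374) = 2 × 3 × 11 × 13 × 17 × 31 = 452166.
Smallest positive N is 452166 − 144 = 452022.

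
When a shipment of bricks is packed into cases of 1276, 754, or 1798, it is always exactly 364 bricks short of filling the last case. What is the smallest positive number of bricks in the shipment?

Being 364 short of a full case of size k means N ≡ −364 (mod k), i.e. N + 364 is a multiple of each size.
1276 = 2^2 × 11 × 29
754 = 2 × 13 × 29
1798 = 2 × 29 × 31
LCM(1276, 754, 1798) = 2^2 × 11 × 13 × 29 × 31 = 514228.
Smallest positive N is 514228 − 364 = 513864.

513864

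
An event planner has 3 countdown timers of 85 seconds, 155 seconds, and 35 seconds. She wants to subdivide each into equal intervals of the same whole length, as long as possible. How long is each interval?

5 seconds

The interval must divide each timer length; the longest such is the gcd.
85 = 5 × 17
155 = 5 × 31
35 = 5 × 7
gcd(85, 155, 35) = 5.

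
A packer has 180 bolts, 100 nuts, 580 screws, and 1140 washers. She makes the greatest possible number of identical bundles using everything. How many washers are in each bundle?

57

Number of bundles = gcd(180, 100, 580, 1140).
180 = 2^2 × 3^2 × 5
100 = 2^2 × 5^2
580 = 2^2 × 5 × 29
1140 = 2^2 × 3 × 5 × 19
gcd(180, 100, 580, 1140) = 2^2 × 5 = 20.
washers per bundle = 1140 / 20 = 57.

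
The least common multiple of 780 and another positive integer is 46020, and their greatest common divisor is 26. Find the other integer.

gcd × lcm = product of the two integers, so the other integer is (26 × 46020) / 780 = 1534.

1534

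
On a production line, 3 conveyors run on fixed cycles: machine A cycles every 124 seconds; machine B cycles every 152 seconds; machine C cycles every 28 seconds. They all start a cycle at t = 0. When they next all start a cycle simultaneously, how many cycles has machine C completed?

The first common completion time is the LCM of the periods.
124 = 2^2 × 31
152 = 2^3 × 19
28 = 2^2 × 7
LCM(124, 152, 28) = 2^3 × 7 × 19 × 31 = 32984.
Cycles for period 28: 32984 / 28 = 1178.

1178 cycles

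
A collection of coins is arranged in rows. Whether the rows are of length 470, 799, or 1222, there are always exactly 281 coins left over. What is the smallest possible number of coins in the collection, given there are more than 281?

104151

N − 281 must be a common multiple of 470, 799, and 1222.
470 = 2 × 5 × 47
799 = 17 × 47
1222 = 2 × 13 × 47
LCM(470, 799, 1222) = 2 × 5 × 13 × 17 × 47 = 103870.
Smallest N > 281 is LCM + 281 = 103870 + 281 = 104151.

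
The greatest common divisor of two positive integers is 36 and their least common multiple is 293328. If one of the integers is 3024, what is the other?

3492

For two integers, gcd × lcm = product, so the other is (36 × 293328) / 3024 = 10559808 / 3024 = 3492.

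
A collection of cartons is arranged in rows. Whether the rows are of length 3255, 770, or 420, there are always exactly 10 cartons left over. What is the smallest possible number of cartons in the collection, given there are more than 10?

143230

N − 10 must be a common multiple of 3255, 770, and 420.
3255 = 3 × 5 × 7 × 31
770 = 2 × 5 × 7 × 11
420 = 2^2 × 3 × 5 × 7
LCM(3255, 770, 420) = 2^2 × 3 × 5 × 7 × 11 × 31 = 143220.
Smallest N > 10 is LCM + 10 = 143220 + 10 = 143230.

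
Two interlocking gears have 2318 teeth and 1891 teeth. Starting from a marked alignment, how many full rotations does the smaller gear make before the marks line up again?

The first common completion time is the LCM of the periods.
2318 = 2 × 19 × 61
1891 = 31 × 61
LCM(2318, 1891) = 2 × 19 × 31 × 61 = 71858.
Rotations for period 1891: 71858 / 1891 = 38.

38 rotations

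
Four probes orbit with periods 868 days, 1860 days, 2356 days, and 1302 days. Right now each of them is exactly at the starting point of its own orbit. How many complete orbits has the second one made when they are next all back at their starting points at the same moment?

133 orbits

The first common completion time is the LCM of the periods.
868 = 2^2 × 7 × 31
1860 = 2^2 × 3 × 5 × 31
2356 = 2^2 × 19 × 31
1302 = 2 × 3 × 7 × 31
LCM(868, 1860, 2356, 1302) = 2^2 × 3 × 5 × 7 × 19 × 31 = 247380.
Orbits for period 1860: 247380 / 1860 = 133.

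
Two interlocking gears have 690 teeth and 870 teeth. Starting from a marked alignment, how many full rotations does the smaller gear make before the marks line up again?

29 rotations

They are all back at their starting positions together after one LCM of the periods.
690 = 2 × 3 × 5 × 23
870 = 2 × 3 × 5 × 29
LCM(690, 870) = 2 × 3 × 5 × 23 × 29 = 20010.
Rotations for period 690: 20010 / 690 = 29.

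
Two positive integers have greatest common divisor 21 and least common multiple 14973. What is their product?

314433

For any two positive integers, gcd × lcm = product = 21 × 14973 = 314433.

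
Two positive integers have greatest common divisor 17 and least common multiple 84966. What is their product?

For any two positive integers, gcd × lcm = product = 17 × 84966 = 1444422.

1444422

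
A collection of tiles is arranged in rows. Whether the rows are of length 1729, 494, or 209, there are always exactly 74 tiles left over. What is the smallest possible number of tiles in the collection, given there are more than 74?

38112

N − 74 must be a common multiple of 1729, 494, and 209.
1729 = 7 × 13 × 19
494 = 2 × 13 × 19
209 = 11 × 19
LCM(1729, 494, 209) = 2 × 7 × 11 × 13 × 19 = 38038.
Smallest N > 74 is LCM + 74 = 38038 + 74 = 38112.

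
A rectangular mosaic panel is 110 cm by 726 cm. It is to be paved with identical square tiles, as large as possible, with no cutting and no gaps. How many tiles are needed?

165

Tile side = gcd(110, 726).
110 = 2 × 5 × 11
726 = 2 × 3 × 11^2
gcd(110, 726) = 2 × 11 = 22.
Tiles: (110/22) × (726/22) = 5 × 33 = 165.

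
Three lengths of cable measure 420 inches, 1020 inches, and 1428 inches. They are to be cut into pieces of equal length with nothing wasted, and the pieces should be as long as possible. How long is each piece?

Each piece length must divide every original length, so the longest possible is gcd(420, 1020, 1428).
420 = 2^2 × 3 × 5 × 7
1020 = 2^2 × 3 × 5 × 17
1428 = 2^2 × 3 × 7 × 17
gcd(420, 1020, 1428) = 2^2 × 3 = 12.

12 inches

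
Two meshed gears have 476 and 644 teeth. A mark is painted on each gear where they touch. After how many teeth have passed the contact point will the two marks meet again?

They coincide at every common multiple of the periods; the first is the LCM.
476 = 2^2 × 7 × 17
644 = 2^2 × 7 × 23
LCM(476, 644) = 2^2 × 7 × 17 × 23 = 10948.

10948 teeth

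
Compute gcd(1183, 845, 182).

13

1183 = 7 × 13^2
845 = 5 × 13^2
182 = 2 × 7 × 13
gcd(1183, 845, 182) = 13.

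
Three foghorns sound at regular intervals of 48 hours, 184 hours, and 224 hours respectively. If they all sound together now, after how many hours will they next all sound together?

We need the least common multiple of the intervals.
48 = 2^4 × 3
184 = 2^3 × 23
224 = 2^5 × 7
LCM(48, 184, 224) = 2^5 × 3 × 7 × 23 = 15456.

15456 hours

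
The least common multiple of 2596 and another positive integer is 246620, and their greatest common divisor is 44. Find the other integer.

4180

gcd × lcm = product of the two integers, so the other integer is (44 × 246620) / 2596 = 4180.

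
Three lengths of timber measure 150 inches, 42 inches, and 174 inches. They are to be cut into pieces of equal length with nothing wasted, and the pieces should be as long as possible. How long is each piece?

The greatest length dividing all of 150, 42, and 174 is their gcd.
150 = 2 × 3 × 5^2
42 = 2 × 3 × 7
174 = 2 × 3 × 29
gcd(150, 42, 174) = 2 × 3 = 6.

6 inches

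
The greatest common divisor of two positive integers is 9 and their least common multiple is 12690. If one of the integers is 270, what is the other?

For two integers, gcd × lcm = product, so the other is (9 × 12690) / 270 = 114210 / 270 = 423.

423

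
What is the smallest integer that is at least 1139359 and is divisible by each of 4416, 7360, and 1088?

1501440

The integer must be a common multiple of 4416, 7360, and 1088, so a multiple of their LCM.
4416 = 2^6 × 3 × 23
7360 = 2^6 × 5 × 23
1088 = 2^6 × 17
LCM(4416, 7360, 1088) = 2^6 × 3 × 5 × 17 × 23 = 375360.
Smallest multiple of 375360 that is ≥ 1139359: ⌈1139359/375360⌉ × 375360 = 4 × 375360 = 1501440.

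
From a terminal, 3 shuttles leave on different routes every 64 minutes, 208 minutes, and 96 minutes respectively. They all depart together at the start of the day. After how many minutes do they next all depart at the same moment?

We need the least common multiple of the intervals.
64 = 2^6
208 = 2^4 × 13
96 = 2^5 × 3
LCM(64, 208, 96) = 2^6 × 3 × 13 = 2496.

2496 minutes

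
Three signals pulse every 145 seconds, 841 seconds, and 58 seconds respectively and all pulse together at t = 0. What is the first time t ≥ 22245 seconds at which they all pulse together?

Joint pulses occur at multiples of LCM(145, 841, 58).
145 = 5 × 29
841 = 29^2
58 = 2 × 29
LCM(145, 841, 58) = 2 × 5 × 29^2 = 8410.
Smallest multiple of 8410 that is ≥ 22245: ⌈22245/8410⌉ × 8410 = 3 × 8410 = 25230.

25230 seconds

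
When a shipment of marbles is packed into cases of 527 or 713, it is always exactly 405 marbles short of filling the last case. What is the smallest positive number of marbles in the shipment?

11716

Being 405 short of a full case of size k means N ≡ −405 (mod k), i.e. N + 405 is a multiple of each size.
527 = 17 × 31
713 = 23 × 31
LCM(527, 713) = 17 × 23 × 31 = 12121.
Smallest positive N is 12121 − 405 = 11716.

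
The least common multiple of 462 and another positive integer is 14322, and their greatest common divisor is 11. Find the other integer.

341

gcd × lcm = product of the two integers, so the other integer is (11 × 14322) / 462 = 341.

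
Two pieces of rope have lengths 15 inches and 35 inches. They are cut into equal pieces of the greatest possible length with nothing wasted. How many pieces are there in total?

Piece length = gcd(15, 35).
15 = 3 × 5
35 = 5 × 7
gcd(15, 35) = 5.
Total pieces = 15/5 + 35/5 = 3 + 7 = 10.

10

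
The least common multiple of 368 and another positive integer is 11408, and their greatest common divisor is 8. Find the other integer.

gcd × lcm = product of the two integers, so the other integer is (8 × 11408) / 368 = 248.

248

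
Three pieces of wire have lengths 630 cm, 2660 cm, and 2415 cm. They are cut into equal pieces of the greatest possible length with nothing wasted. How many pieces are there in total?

163

Piece length = gcd(630, 2660, 2415).
630 = 2 × 3^2 × 5 × 7
2660 = 2^2 × 5 × 7 × 19
2415 = 3 × 5 × 7 × 23
gcd(630, 2660, 2415) = 5 × 7 = 35.
Total pieces = 630/35 + 2660/35 + 2415/35 = 18 + 76 + 69 = 163.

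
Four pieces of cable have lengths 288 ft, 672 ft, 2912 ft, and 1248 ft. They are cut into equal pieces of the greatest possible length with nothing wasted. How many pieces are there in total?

160

Piece length = gcd(288, 672, 2912, 1248).
288 = 2^5 × 3^2
672 = 2^5 × 3 × 7
2912 = 2^5 × 7 × 13
1248 = 2^5 × 3 × 13
gcd(288, 672, 2912, 1248) = 2^5 = 32.
Total pieces = 288/32 + 672/32 + 2912/32 + 1248/32 = 9 + 21 + 91 + 39 = 160.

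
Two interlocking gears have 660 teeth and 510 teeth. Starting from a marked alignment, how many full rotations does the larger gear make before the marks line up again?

The first common completion time is the LCM of the periods.
660 = 2^2 × 3 × 5 × 11
510 = 2 × 3 × 5 × 17
LCM(660, 510) = 2^2 × 3 × 5 × 11 × 17 = 11220.
Rotations for period 660: 11220 / 660 = 17.

17 rotations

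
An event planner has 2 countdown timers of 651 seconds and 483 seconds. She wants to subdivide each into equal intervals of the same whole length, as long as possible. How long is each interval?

The interval must divide each timer length; the longest such is the gcd.
651 = 3 × 7 × 31
483 = 3 × 7 × 23
gcd(651, 483) = 3 × 7 = 21.

21 seconds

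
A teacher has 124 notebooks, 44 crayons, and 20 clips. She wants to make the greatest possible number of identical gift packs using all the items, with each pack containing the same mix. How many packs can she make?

4 packs

The pack count must divide each quantity, so the greatest is gcd(124, 44, 20).
124 = 2^2 × 31
44 = 2^2 × 11
20 = 2^2 × 5
gcd(124, 44, 20) = 2^2 = 4.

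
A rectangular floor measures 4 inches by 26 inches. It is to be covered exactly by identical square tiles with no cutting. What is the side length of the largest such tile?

The tile side must divide both 4 and 26, so the largest is their gcd.
4 = 2^2
26 = 2 × 13
gcd(4, 26) = 2.

2 inches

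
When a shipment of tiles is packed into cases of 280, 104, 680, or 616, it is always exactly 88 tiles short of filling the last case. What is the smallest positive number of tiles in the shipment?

680592

Being 88 short of a full case of size k means N ≡ −88 (mod k), i.e. N + 88 is a multiple of each size.
280 = 2^3 × 5 × 7
104 = 2^3 × 13
680 = 2^3 × 5 × 17
616 = 2^3 × 7 × 11
LCM(280, 104, 680, 616) = 2^3 × 5 × 7 × 11 × 13 × 17 = 680680.
Smallest positive N is 680680 − 88 = 680592.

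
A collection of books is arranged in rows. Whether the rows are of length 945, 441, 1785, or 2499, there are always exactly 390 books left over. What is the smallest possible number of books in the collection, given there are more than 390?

N − 390 must be a common multiple of 945, 441, 1785, and 2499.
945 = 3^3 × 5 × 7
441 = 3^2 × 7^2
1785 = 3 × 5 × 7 × 17
2499 = 3 × 7^2 × 17
LCM(945, 441, 1785, 2499) = 3^3 × 5 × 7^2 × 17 = 112455.
Smallest N > 390 is LCM + 390 = 112455 + 390 = 112845.

112845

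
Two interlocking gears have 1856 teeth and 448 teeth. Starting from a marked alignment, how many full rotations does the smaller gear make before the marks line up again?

All finish a whole number of cycles simultaneously at t = LCM of the periods.
1856 = 2^6 × 29
448 = 2^6 × 7
LCM(1856, 448) = 2^6 × 7 × 29 = 12992.
Rotations for period 448: 12992 / 448 = 29.

29 rotations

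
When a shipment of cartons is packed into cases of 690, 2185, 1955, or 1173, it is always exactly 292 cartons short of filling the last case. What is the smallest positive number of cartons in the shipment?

222578

Being 292 short of a full case of size k means N ≡ −292 (mod k), i.e. N + 292 is a multiple of each size.
690 = 2 × 3 × 5 × 23
2185 = 5 × 19 × 23
1955 = 5 × 17 × 23
1173 = 3 × 17 × 23
LCM(690, 2185, 1955, 1173) = 2 × 3 × 5 × 17 × 19 × 23 = 222870.
Smallest positive N is 222870 − 292 = 222578.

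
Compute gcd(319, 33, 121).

11

319 = 11 × 29
33 = 3 × 11
121 = 11^2
gcd(319, 33, 121) = 11.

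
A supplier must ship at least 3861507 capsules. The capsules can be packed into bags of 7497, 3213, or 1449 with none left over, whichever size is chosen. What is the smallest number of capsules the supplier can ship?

The number of capsules must be a common multiple of 7497, 3213, and 1449, so a multiple of their LCM.
7497 = 3^2 × 7^2 × 17
3213 = 3^3 × 7 × 17
1449 = 3^2 × 7 × 23
LCM(7497, 3213, 1449) = 3^3 × 7^2 × 17 × 23 = 517293.
Smallest multiple of 517293 that is ≥ 3861507: ⌈3861507/517293⌉ × 517293 = 8 × 517293 = 4138344.

4138344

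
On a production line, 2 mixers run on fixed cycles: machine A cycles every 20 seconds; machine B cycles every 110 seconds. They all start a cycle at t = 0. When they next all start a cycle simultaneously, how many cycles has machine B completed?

All finish a whole number of cycles simultaneously at t = LCM of the periods.
20 = 2^2 × 5
110 = 2 × 5 × 11
LCM(20, 110) = 2^2 × 5 × 11 = 220.
Cycles for period 110: 220 / 110 = 2.

2 cycles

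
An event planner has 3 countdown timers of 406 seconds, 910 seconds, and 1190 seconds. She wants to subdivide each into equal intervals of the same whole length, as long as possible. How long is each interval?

The interval must divide each timer length; the longest such is the gcd.
406 = 2 × 7 × 29
910 = 2 × 5 × 7 × 13
1190 = 2 × 5 × 7 × 17
gcd(406, 910, 1190) = 2 × 7 = 14.

14 seconds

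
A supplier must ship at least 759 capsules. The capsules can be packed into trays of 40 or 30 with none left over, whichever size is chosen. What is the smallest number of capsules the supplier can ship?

The number of capsules must be a common multiple of 40 and 30, so a multiple of their LCM.
40 = 2^3 × 5
30 = 2 × 3 × 5
LCM(40, 30) = 2^3 × 3 × 5 = 120.
Smallest multiple of 120 that is ≥ 759: ⌈759/120⌉ × 120 = 7 × 120 = 840.

840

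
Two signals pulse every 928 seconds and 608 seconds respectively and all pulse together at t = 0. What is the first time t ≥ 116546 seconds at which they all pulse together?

123424 seconds

Joint pulses occur at multiples of LCM(928, 608).
928 = 2^5 × 29
608 = 2^5 × 19
LCM(928, 608) = 2^5 × 19 × 29 = 17632.
Smallest multiple of 17632 that is ≥ 116546: ⌈116546/17632⌉ × 17632 = 7 × 17632 = 123424.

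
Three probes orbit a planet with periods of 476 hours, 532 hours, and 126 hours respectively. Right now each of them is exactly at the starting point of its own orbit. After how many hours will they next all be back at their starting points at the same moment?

The first simultaneous occurrence is after LCM of the individual periods.
476 = 2^2 × 7 × 17
532 = 2^2 × 7 × 19
126 = 2 × 3^2 × 7
LCM(476, 532, 126) = 2^2 × 3^2 × 7 × 17 × 19 = 81396.

81396 hours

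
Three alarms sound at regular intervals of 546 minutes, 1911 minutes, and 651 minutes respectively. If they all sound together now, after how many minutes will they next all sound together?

118482 minutes

We need the least common multiple of the intervals.
546 = 2 × 3 × 7 × 13
1911 = 3 × 7^2 × 13
651 = 3 × 7 × 31
LCM(546, 1911, 651) = 2 × 3 × 7^2 × 13 × 31 = 118482.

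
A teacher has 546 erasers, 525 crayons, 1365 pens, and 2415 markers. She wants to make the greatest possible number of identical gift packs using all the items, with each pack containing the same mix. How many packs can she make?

21 packs

The pack count must divide each quantity, so the greatest is gcd(546, 525, 1365, 2415).
546 = 2 × 3 × 7 × 13
525 = 3 × 5^2 × 7
1365 = 3 × 5 × 7 × 13
2415 = 3 × 5 × 7 × 23
gcd(546, 525, 1365, 2415) = 3 × 7 = 21.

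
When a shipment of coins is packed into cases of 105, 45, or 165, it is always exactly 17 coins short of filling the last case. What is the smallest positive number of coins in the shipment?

Being 17 short of a full case of size k means N ≡ −17 (mod k), i.e. N + 17 is a multiple of each size.
105 = 3 × 5 × 7
45 = 3^2 × 5
165 = 3 × 5 × 11
LCM(105, 45, 165) = 3^2 × 5 × 7 × 11 = 3465.
Smallest positive N is 3465 − 17 = 3448.

3448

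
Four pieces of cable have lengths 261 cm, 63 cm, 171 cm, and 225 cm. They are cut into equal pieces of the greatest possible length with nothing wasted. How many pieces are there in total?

Piece length = gcd(261, 63, 171, 225).
261 = 3^2 × 29
63 = 3^2 × 7
171 = 3^2 × 19
225 = 3^2 × 5^2
gcd(261, 63, 171, 225) = 3^2 = 9.
Total pieces = 261/9 + 63/9 + 171/9 + 225/9 = 29 + 7 + 19 + 25 = 80.

80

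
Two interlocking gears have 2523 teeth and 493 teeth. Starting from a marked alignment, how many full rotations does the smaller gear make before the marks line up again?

87 rotations

They are all back at their starting positions together after one LCM of the periods.
2523 = 3 × 29^2
493 = 17 × 29
LCM(2523, 493) = 3 × 17 × 29^2 = 42891.
Rotations for period 493: 42891 / 493 = 87.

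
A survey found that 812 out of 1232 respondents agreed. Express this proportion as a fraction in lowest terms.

29/44

812 = 2^2 × 7 × 29
1232 = 2^4 × 7 × 11
gcd(812, 1232) = 2^2 × 7 = 28.
Divide numerator and denominator by 28: 812/1232 = 29/44.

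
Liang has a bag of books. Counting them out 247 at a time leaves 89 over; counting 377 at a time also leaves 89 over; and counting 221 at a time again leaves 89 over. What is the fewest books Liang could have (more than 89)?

121860

N − 89 must be a common multiple of 247, 377, and 221.
247 = 13 × 19
377 = 13 × 29
221 = 13 × 17
LCM(247, 377, 221) = 13 × 17 × 19 × 29 = 121771.
Smallest N > 89 is LCM + 89 = 121771 + 89 = 121860.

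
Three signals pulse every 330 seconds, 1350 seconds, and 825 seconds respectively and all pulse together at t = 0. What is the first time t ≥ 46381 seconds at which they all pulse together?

Joint pulses occur at multiples of LCM(330, 1350, 825).
330 = 2 × 3 × 5 × 11
1350 = 2 × 3^3 × 5^2
825 = 3 × 5^2 × 11
LCM(330, 1350, 825) = 2 × 3^3 × 5^2 × 11 = 14850.
Smallest multiple of 14850 that is ≥ 46381: ⌈46381/14850⌉ × 14850 = 4 × 14850 = 59400.

59400 seconds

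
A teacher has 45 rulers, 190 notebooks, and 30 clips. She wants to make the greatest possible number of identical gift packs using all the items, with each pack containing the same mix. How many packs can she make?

5 packs

The pack count must divide each quantity, so the greatest is gcd(45, 190, 30).
45 = 3^2 × 5
190 = 2 × 5 × 19
30 = 2 × 3 × 5
gcd(45, 190, 30) = 5.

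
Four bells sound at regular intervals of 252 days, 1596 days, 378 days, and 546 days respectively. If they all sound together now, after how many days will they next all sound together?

186732 days

They coincide at every common multiple of the periods; the first is the LCM.
252 = 2^2 × 3^2 × 7
1596 = 2^2 × 3 × 7 × 19
378 = 2 × 3^3 × 7
546 = 2 × 3 × 7 × 13
LCM(252, 1596, 378, 546) = 2^2 × 3^3 × 7 × 13 × 19 = 186732.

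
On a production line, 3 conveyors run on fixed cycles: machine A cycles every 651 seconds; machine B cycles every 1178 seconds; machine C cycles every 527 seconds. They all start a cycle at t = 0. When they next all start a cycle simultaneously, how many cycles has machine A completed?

All finish a whole number of cycles simultaneously at t = LCM of the periods.
651 = 3 × 7 × 31
1178 = 2 × 19 × 31
527 = 17 × 31
LCM(651, 1178, 527) = 2 × 3 × 7 × 17 × 19 × 31 = 420546.
Cycles for period 651: 420546 / 651 = 646.

646 cycles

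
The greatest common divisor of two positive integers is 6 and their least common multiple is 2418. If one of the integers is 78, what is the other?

For two integers, gcd × lcm = product, so the other is (6 × 2418) / 78 = 14508 / 78 = 186.

186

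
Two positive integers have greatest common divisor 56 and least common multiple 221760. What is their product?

12418560

For any two positive integers, gcd × lcm = product = 56 × 221760 = 12418560.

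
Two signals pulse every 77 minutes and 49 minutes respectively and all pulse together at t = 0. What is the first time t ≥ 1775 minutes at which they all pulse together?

2156 minutes

Joint pulses occur at multiples of LCM(77, 49).
77 = 7 × 11
49 = 7^2
LCM(77, 49) = 7^2 × 11 = 539.
Smallest multiple of 539 that is ≥ 1775: ⌈1775/539⌉ × 539 = 4 × 539 = 2156.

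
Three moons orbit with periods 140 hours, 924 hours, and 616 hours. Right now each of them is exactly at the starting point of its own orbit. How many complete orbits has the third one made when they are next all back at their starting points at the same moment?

The first common completion time is the LCM of the periods.
140 = 2^2 × 5 × 7
924 = 2^2 × 3 × 7 × 11
616 = 2^3 × 7 × 11
LCM(140, 924, 616) = 2^3 × 3 × 5 × 7 × 11 = 9240.
Orbits for period 616: 9240 / 616 = 15.

15 orbits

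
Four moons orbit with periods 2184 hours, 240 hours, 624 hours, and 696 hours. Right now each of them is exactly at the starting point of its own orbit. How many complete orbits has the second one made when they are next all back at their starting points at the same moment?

All finish a whole number of cycles simultaneously at t = LCM of the periods.
2184 = 2^3 × 3 × 7 × 13
240 = 2^4 × 3 × 5
624 = 2^4 × 3 × 13
696 = 2^3 × 3 × 29
LCM(2184, 240, 624, 696) = 2^4 × 3 × 5 × 7 × 13 × 29 = 633360.
Orbits for period 240: 633360 / 240 = 2639.

2639 orbits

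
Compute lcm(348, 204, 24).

348 = 2^2 × 3 × 29
204 = 2^2 × 3 × 17
24 = 2^3 × 3
LCM(348, 204, 24) = 2^3 × 3 × 17 × 29 = 11832.

11832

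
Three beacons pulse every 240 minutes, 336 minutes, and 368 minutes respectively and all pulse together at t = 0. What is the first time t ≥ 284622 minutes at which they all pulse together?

Joint pulses occur at multiples of LCM(240, 336, 368).
240 = 2^4 × 3 × 5
336 = 2^4 × 3 × 7
368 = 2^4 × 23
LCM(240, 336, 368) = 2^4 × 3 × 5 × 7 × 23 = 38640.
Smallest multiple of 38640 that is ≥ 284622: ⌈284622/38640⌉ × 38640 = 8 × 38640 = 309120.

309120 minutes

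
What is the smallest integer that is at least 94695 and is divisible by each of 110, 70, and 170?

The integer must be a common multiple of 110, 70, and 170, so a multiple of their LCM.
110 = 2 × 5 × 11
70 = 2 × 5 × 7
170 = 2 × 5 × 17
LCM(110, 70, 170) = 2 × 5 × 7 × 11 × 17 = 13090.
Smallest multiple of 13090 that is ≥ 94695: ⌈94695/13090⌉ × 13090 = 8 × 13090 = 104720.

104720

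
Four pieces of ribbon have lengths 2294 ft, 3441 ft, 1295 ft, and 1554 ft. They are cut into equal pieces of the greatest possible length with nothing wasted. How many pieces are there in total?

232

Piece length = gcd(2294, 3441, 1295, 1554).
2294 = 2 × 31 × 37
3441 = 3 × 31 × 37
1295 = 5 × 7 × 37
1554 = 2 × 3 × 7 × 37
gcd(2294, 3441, 1295, 1554) = 37.
Total pieces = 2294/37 + 3441/37 + 1295/37 + 1554/37 = 62 + 93 + 35 + 42 = 232.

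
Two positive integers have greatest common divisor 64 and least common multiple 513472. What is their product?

For any two positive integers, gcd × lcm = product = 64 × 513472 = 32862208.

32862208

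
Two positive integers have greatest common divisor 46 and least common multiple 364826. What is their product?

For any two positive integers, gcd × lcm = product = 46 × 364826 = 16781996.

16781996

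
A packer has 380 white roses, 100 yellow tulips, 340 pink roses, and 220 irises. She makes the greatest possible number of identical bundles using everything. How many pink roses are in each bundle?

Number of bundles = gcd(380, 100, 340, 220).
380 = 2^2 × 5 × 19
100 = 2^2 × 5^2
340 = 2^2 × 5 × 17
220 = 2^2 × 5 × 11
gcd(380, 100, 340, 220) = 2^2 × 5 = 20.
pink roses per bundle = 340 / 20 = 17.

17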